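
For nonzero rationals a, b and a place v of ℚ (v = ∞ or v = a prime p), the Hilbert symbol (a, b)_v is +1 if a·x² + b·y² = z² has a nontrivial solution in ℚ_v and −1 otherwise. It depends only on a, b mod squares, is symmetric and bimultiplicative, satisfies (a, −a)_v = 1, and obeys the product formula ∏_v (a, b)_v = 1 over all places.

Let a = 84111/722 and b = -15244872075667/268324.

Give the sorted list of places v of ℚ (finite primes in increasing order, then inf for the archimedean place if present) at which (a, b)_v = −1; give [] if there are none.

Mod squares: a ≡ 318, b ≡ -555427. Check v ∈ {∞, 2, 3, 7, 13, 19, 23, 31, 37, 41, 53}.
v=41: a=41^0·(≡9), b=41^1·(≡7) mod 41; (9|41)=+1, (7|41)=-1; (−1)^{0·1·20}·(+1)^1·(-1)^0 = +1.
v=23: a=23^2·(≡10), b=23^1·(≡8) mod 23; (10|23)=-1, (8|23)=+1; (−1)^{2·1·11}·(-1)^1·(+1)^2 = -1.
v=19: a=19^-2·(≡18), b=19^1·(≡8) mod 19; (18|19)=-1, (8|19)=-1; (−1)^{-2·1·9}·(-1)^1·(-1)^-2 = -1.
v=∞: 318 > 0 and -555427 < 0  ⇒  (a,b)_∞ = +1.
v=13: a=13^0·(≡2), b=13^4·(≡7) mod 13; (2|13)=-1, (7|13)=-1; (−1)^{0·4·6}·(-1)^4·(-1)^0 = +1.
v=31: a=31^0·(≡25), b=31^3·(≡25) mod 31; (25|31)=+1, (25|31)=+1; (−1)^{0·3·15}·(+1)^3·(+1)^0 = +1.
v=2: v_2(a)=-1, v_2(b)=-2; units ≡ 7, 5 (mod 8); ε·ε+αω+βω = 1·0+-1·1+-2·0 ≡ 1  ⇒  (a,b)_2 = -1.
v=53: a=53^1·(≡24), b=53^0·(≡47) mod 53; (24|53)=+1, (47|53)=+1; (−1)^{1·0·26}·(+1)^0·(+1)^1 = +1.
v=7: a=7^0·(≡6), b=7^-2·(≡2) mod 7; (6|7)=-1, (2|7)=+1; (−1)^{0·-2·3}·(-1)^-2·(+1)^0 = +1.
v=3: a=3^1·(≡1), b=3^0·(≡2) mod 3; (1|3)=+1, (2|3)=-1; (−1)^{1·0·1}·(+1)^0·(-1)^1 = -1.
v=37: a=37^0·(≡20), b=37^-2·(≡8) mod 37; (20|37)=-1, (8|37)=-1; (−1)^{0·-2·18}·(-1)^-2·(-1)^0 = +1.
(318, -555427 / ℚ) ramifies at {2, 3, 19, 23}: a division algebra.

[2, 3, 19, 23]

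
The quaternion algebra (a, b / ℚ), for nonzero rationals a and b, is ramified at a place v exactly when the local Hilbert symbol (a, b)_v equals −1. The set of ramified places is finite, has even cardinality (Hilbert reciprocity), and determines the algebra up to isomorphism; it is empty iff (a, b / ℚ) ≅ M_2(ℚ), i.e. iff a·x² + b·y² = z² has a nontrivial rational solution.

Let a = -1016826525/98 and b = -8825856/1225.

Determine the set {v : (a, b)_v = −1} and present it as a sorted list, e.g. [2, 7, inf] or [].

(a, b) ≡ (-442, -51) mod (ℚ^×)²; places V = {2, 3, 5, 7, 11, 13, 17, ∞}.
(a,b)_3: α=2, u≡2; β=1, v≡1 (mod 3); (2|3)=-1, (1|3)=+1; sign (−1)^0·-1^1·+1^2 = -1.
(a,b)_∞: sgn(-442)=−, sgn(-51)=−, so -1.
(a,b)_5: α=2, u≡3; β=-2, v≡1 (mod 5); (3|5)=-1, (1|5)=+1; sign (−1)^0·-1^-2·+1^2 = +1.
(a,b)_13: α=3, u≡2; β=2, v≡12 (mod 13); (2|13)=-1, (12|13)=+1; sign (−1)^0·-1^2·+1^3 = +1.
(a,b)_2: α=-1, β=10; u≡3, v≡5 (mod 8); ε(u)ε(v)=1·0, αω(v)=-1·1, βω(u)=10·1; sum ≡ 1  ⇒  -1.
(a,b)_17: α=1, u≡8; β=1, v≡12 (mod 17); (8|17)=+1, (12|17)=-1; sign (−1)^0·+1^1·-1^1 = -1.
(a,b)_11: α=2, u≡9; β=0, v≡4 (mod 11); (9|11)=+1, (4|11)=+1; sign (−1)^0·+1^0·+1^2 = +1.
(a,b)_7: α=-2, u≡3; β=-2, v≡6 (mod 7); (3|7)=-1, (6|7)=-1; sign (−1)^0·-1^-2·-1^-2 = +1.
Ram(-442, -51) = {2, 3, 17, ∞}; no ℚ_2-point on the conic.

[2, 3, 17, inf]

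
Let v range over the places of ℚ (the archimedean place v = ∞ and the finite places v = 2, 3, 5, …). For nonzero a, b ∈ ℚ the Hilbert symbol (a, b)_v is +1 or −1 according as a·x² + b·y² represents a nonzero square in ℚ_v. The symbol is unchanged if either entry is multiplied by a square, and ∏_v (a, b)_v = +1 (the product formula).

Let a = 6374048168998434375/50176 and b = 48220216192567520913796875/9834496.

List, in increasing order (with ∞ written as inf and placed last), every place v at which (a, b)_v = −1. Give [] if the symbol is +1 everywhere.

[2, 5, 29, 31]

(a, b) ≡ (55, 15283) mod (ℚ^×)²; places V = {2, 3, 5, 7, 11, 17, 29, 31, ∞}.
(a,b)_29: α=2, u≡18; β=3, v≡24 (mod 29); (18|29)=-1, (24|29)=+1; sign (−1)^0·-1^3·+1^2 = -1.
(a,b)_3: α=8, u≡1; β=10, v≡1 (mod 3); (1|3)=+1, (1|3)=+1; sign (−1)^0·+1^10·+1^8 = +1.
(a,b)_31: α=2, u≡27; β=3, v≡5 (mod 31); (27|31)=-1, (5|31)=+1; sign (−1)^0·-1^3·+1^2 = -1.
(a,b)_5: α=5, u≡4; β=6, v≡3 (mod 5); (4|5)=+1, (3|5)=-1; sign (−1)^0·+1^6·-1^5 = -1.
(a,b)_11: α=3, u≡5; β=4, v≡1 (mod 11); (5|11)=+1, (1|11)=+1; sign (−1)^0·+1^4·+1^3 = +1.
(a,b)_7: α=-2, u≡5; β=-4, v≡2 (mod 7); (5|7)=-1, (2|7)=+1; sign (−1)^0·-1^-4·+1^-2 = +1.
(a,b)_2: α=-10, β=-12; u≡7, v≡3 (mod 8); ε(u)ε(v)=1·1, αω(v)=-10·1, βω(u)=-12·0; sum ≡ 1  ⇒  -1.
(a,b)_17: α=2, u≡1; β=3, v≡9 (mod 17); (1|17)=+1, (9|17)=+1; sign (−1)^0·+1^3·+1^2 = +1.
(a,b)_∞: sgn(55)=+, sgn(15283)=+, so +1.
|Ram(55, 15283)| = 4, even; anisotropic at {2, 5, 29, 31}.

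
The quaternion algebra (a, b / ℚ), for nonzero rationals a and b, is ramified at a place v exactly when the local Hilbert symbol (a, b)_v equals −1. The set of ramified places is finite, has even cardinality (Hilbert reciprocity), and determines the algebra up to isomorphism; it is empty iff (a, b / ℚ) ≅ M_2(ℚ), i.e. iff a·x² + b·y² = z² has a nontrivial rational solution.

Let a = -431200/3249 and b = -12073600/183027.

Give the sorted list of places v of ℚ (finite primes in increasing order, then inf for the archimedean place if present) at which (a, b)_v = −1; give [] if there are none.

[2, 3, 7, inf]

Mod squares: a ≡ -22, b ≡ -462. Check v ∈ {∞, 2, 3, 5, 7, 11, 13, 19}.
v=13: a=13^0·(≡3), b=13^-2·(≡5) mod 13; (3|13)=+1, (5|13)=-1; (−1)^{0·-2·6}·(+1)^-2·(-1)^0 = +1.
v=3: a=3^-2·(≡2), b=3^-1·(≡2) mod 3; (2|3)=-1, (2|3)=-1; (−1)^{-2·-1·1}·(-1)^-1·(-1)^-2 = -1.
v=7: a=7^2·(≡6), b=7^3·(≡2) mod 7; (6|7)=-1, (2|7)=+1; (−1)^{2·3·3}·(-1)^3·(+1)^2 = -1.
v=19: a=19^-2·(≡9), b=19^-2·(≡2) mod 19; (9|19)=+1, (2|19)=-1; (−1)^{-2·-2·9}·(+1)^-2·(-1)^-2 = +1.
v=5: a=5^2·(≡3), b=5^2·(≡3) mod 5; (3|5)=-1, (3|5)=-1; (−1)^{2·2·2}·(-1)^2·(-1)^2 = +1.
v=∞: -22 < 0 and -462 < 0  ⇒  (a,b)_∞ = -1.
v=11: a=11^1·(≡1), b=11^1·(≡10) mod 11; (1|11)=+1, (10|11)=-1; (−1)^{1·1·5}·(+1)^1·(-1)^1 = +1.
v=2: v_2(a)=5, v_2(b)=7; units ≡ 5, 1 (mod 8); ε·ε+αω+βω = 0·0+5·0+7·1 ≡ 1  ⇒  (a,b)_2 = -1.
|Ram(-22, -462)| = 4, even; anisotropic at {2, 3, 7, ∞}.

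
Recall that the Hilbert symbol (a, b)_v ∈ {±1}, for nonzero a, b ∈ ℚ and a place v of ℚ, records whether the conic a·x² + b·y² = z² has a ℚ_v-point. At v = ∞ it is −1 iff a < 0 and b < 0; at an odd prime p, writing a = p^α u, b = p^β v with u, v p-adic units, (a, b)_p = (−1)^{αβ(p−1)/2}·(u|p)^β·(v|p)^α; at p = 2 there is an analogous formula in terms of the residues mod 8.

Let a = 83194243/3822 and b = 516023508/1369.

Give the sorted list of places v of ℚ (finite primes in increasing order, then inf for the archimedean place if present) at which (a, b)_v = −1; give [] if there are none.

Mod squares: a ≡ 14586, b ≡ 7293. Check v ∈ {∞, 2, 3, 7, 11, 13, 17, 19, 23, 29, 37}.
v=11: a=11^1·(≡6), b=11^1·(≡9) mod 11; (6|11)=-1, (9|11)=+1; (−1)^{1·1·5}·(-1)^1·(+1)^1 = +1.
v=23: a=23^2·(≡4), b=23^0·(≡9) mod 23; (4|23)=+1, (9|23)=+1; (−1)^{2·0·11}·(+1)^0·(+1)^2 = +1.
v=13: a=13^-1·(≡10), b=13^1·(≡5) mod 13; (10|13)=+1, (5|13)=-1; (−1)^{-1·1·6}·(+1)^1·(-1)^-1 = -1.
v=29: a=29^2·(≡9), b=29^0·(≡10) mod 29; (9|29)=+1, (10|29)=-1; (−1)^{2·0·14}·(+1)^0·(-1)^2 = +1.
v=3: a=3^-1·(≡2), b=3^1·(≡1) mod 3; (2|3)=-1, (1|3)=+1; (−1)^{-1·1·1}·(-1)^1·(+1)^-1 = +1.
v=37: a=37^0·(≡17), b=37^-2·(≡11) mod 37; (17|37)=-1, (11|37)=+1; (−1)^{0·-2·18}·(-1)^-2·(+1)^0 = +1.
v=2: v_2(a)=-1, v_2(b)=2; units ≡ 5, 5 (mod 8); ε·ε+αω+βω = 0·0+-1·1+2·1 ≡ 1  ⇒  (a,b)_2 = -1.
v=19: a=19^0·(≡15), b=19^2·(≡1) mod 19; (15|19)=-1, (1|19)=+1; (−1)^{0·2·9}·(-1)^2·(+1)^0 = +1.
v=∞: 14586 > 0 and 7293 > 0  ⇒  (a,b)_∞ = +1.
v=7: a=7^-2·(≡6), b=7^2·(≡3) mod 7; (6|7)=-1, (3|7)=-1; (−1)^{-2·2·3}·(-1)^2·(-1)^-2 = +1.
v=17: a=17^1·(≡15), b=17^1·(≡16) mod 17; (15|17)=+1, (16|17)=+1; (−1)^{1·1·8}·(+1)^1·(+1)^1 = +1.
Ram(14586, 7293) = {2, 13}; no ℚ_2-point on the conic.

[2, 13]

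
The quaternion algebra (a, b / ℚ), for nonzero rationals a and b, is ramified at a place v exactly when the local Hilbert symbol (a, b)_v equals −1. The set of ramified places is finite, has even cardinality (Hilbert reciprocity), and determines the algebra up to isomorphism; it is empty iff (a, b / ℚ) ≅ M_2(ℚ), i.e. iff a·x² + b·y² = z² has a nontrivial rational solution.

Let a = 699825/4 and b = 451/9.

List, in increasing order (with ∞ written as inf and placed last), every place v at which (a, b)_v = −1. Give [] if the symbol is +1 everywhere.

[7, 31]

Mod squares: a ≡ 27993, b ≡ 451. Check v ∈ {∞, 2, 3, 5, 7, 11, 31, 41, 43}.
v=5: a=5^2·(≡2), b=5^0·(≡4) mod 5; (2|5)=-1, (4|5)=+1; (−1)^{2·0·2}·(-1)^0·(+1)^2 = +1.
v=7: a=7^1·(≡2), b=7^0·(≡5) mod 7; (2|7)=+1, (5|7)=-1; (−1)^{1·0·3}·(+1)^0·(-1)^1 = -1.
v=2: v_2(a)=-2, v_2(b)=0; units ≡ 1, 3 (mod 8); ε·ε+αω+βω = 0·1+-2·1+0·0 ≡ 0  ⇒  (a,b)_2 = +1.
v=11: a=11^0·(≡4), b=11^1·(≡7) mod 11; (4|11)=+1, (7|11)=-1; (−1)^{0·1·5}·(+1)^1·(-1)^0 = +1.
v=3: a=3^1·(≡1), b=3^-2·(≡1) mod 3; (1|3)=+1, (1|3)=+1; (−1)^{1·-2·1}·(+1)^-2·(+1)^1 = +1.
v=31: a=31^1·(≡25), b=31^0·(≡26) mod 31; (25|31)=+1, (26|31)=-1; (−1)^{1·0·15}·(+1)^0·(-1)^1 = -1.
v=43: a=43^1·(≡16), b=43^0·(≡31) mod 43; (16|43)=+1, (31|43)=+1; (−1)^{1·0·21}·(+1)^0·(+1)^1 = +1.
v=∞: 27993 > 0 and 451 > 0  ⇒  (a,b)_∞ = +1.
v=41: a=41^0·(≡40), b=41^1·(≡24) mod 41; (40|41)=+1, (24|41)=-1; (−1)^{0·1·20}·(+1)^1·(-1)^0 = +1.
|Ram(27993, 451)| = 2, even; anisotropic at {7, 31}.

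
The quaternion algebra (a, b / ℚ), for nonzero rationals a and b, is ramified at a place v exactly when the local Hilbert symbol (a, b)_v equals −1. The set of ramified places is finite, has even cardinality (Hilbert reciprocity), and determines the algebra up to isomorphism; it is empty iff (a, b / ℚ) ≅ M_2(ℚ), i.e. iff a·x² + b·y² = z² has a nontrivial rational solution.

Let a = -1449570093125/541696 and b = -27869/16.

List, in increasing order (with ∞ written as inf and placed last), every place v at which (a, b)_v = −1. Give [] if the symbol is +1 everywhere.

[2, 7, 41, inf]

(a, b) ≡ (-391181, -29) mod (ℚ^×)²; places V = {2, 5, 7, 11, 23, 29, 31, 41, 47, ∞}.
(a,b)_31: α=0, u≡5; β=2, v≡4 (mod 31); (5|31)=+1, (4|31)=+1; sign (−1)^0·+1^2·+1^0 = +1.
(a,b)_∞: sgn(-391181)=−, sgn(-29)=−, so -1.
(a,b)_11: α=2, u≡1; β=0, v≡1 (mod 11); (1|11)=+1, (1|11)=+1; sign (−1)^0·+1^0·+1^2 = +1.
(a,b)_23: α=-2, u≡18; β=0, v≡22 (mod 23); (18|23)=+1, (22|23)=-1; sign (−1)^0·+1^0·-1^-2 = +1.
(a,b)_2: α=-10, β=-4; u≡3, v≡3 (mod 8); ε(u)ε(v)=1·1, αω(v)=-10·1, βω(u)=-4·1; sum ≡ 1  ⇒  -1.
(a,b)_5: α=4, u≡1; β=0, v≡1 (mod 5); (1|5)=+1, (1|5)=+1; sign (−1)^0·+1^0·+1^4 = +1.
(a,b)_7: α=3, u≡6; β=0, v≡6 (mod 7); (6|7)=-1, (6|7)=-1; sign (−1)^0·-1^0·-1^3 = -1.
(a,b)_47: α=1, u≡44; β=0, v≡6 (mod 47); (44|47)=-1, (6|47)=+1; sign (−1)^0·-1^0·+1^1 = +1.
(a,b)_41: α=1, u≡12; β=0, v≡34 (mod 41); (12|41)=-1, (34|41)=-1; sign (−1)^0·-1^0·-1^1 = -1.
(a,b)_29: α=1, u≡25; β=1, v≡7 (mod 29); (25|29)=+1, (7|29)=+1; sign (−1)^0·+1^1·+1^1 = +1.
|Ram(-391181, -29)| = 4, even; anisotropic at {2, 7, 41, ∞}.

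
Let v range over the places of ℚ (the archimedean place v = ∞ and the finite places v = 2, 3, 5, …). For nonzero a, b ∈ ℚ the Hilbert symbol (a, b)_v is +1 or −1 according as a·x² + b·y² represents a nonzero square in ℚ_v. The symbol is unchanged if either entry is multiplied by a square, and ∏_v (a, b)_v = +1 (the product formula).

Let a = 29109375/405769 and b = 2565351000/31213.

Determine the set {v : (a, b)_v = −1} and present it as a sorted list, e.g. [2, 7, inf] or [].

Mod squares: a ≡ 23, b ≡ 50830. Check v ∈ {∞, 2, 3, 5, 7, 13, 17, 23}.
v=5: a=5^6·(≡2), b=5^3·(≡1) mod 5; (2|5)=-1, (1|5)=+1; (−1)^{6·3·2}·(-1)^3·(+1)^6 = -1.
v=3: a=3^4·(≡2), b=3^8·(≡1) mod 3; (2|3)=-1, (1|3)=+1; (−1)^{4·8·1}·(-1)^8·(+1)^4 = +1.
v=7: a=7^-4·(≡1), b=7^-4·(≡5) mod 7; (1|7)=+1, (5|7)=-1; (−1)^{-4·-4·3}·(+1)^-4·(-1)^-4 = +1.
v=13: a=13^-2·(≡1), b=13^-1·(≡12) mod 13; (1|13)=+1, (12|13)=+1; (−1)^{-2·-1·6}·(+1)^-1·(+1)^-2 = +1.
v=∞: 23 > 0 and 50830 > 0  ⇒  (a,b)_∞ = +1.
v=2: v_2(a)=0, v_2(b)=3; units ≡ 7, 7 (mod 8); ε·ε+αω+βω = 1·1+0·0+3·0 ≡ 1  ⇒  (a,b)_2 = -1.
v=23: a=23^1·(≡9), b=23^1·(≡9) mod 23; (9|23)=+1, (9|23)=+1; (−1)^{1·1·11}·(+1)^1·(+1)^1 = -1.
v=17: a=17^0·(≡12), b=17^1·(≡1) mod 17; (12|17)=-1, (1|17)=+1; (−1)^{0·1·8}·(-1)^1·(+1)^0 = -1.
(23, 50830 / ℚ) ramifies at {2, 5, 17, 23}: a division algebra.

[2, 5, 17, 23]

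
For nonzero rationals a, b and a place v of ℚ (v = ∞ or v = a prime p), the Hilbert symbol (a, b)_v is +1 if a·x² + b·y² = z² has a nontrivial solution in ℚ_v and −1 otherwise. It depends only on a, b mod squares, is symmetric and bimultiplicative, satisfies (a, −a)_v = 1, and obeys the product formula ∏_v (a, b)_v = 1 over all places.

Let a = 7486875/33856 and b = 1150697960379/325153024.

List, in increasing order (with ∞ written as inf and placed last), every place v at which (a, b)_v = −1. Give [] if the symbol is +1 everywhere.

(a, b) ≡ (11, 11) mod (ℚ^×)²; places V = {2, 3, 5, 7, 11, 23, ∞}.
(a,b)_2: α=-6, β=-8; u≡3, v≡3 (mod 8); ε(u)ε(v)=1·1, αω(v)=-6·1, βω(u)=-8·1; sum ≡ 1  ⇒  -1.
(a,b)_23: α=-2, u≡17; β=-2, v≡14 (mod 23); (17|23)=-1, (14|23)=-1; sign (−1)^0·-1^-2·-1^-2 = +1.
(a,b)_∞: sgn(11)=+, sgn(11)=+, so +1.
(a,b)_7: α=0, u≡1; β=-4, v≡1 (mod 7); (1|7)=+1, (1|7)=+1; sign (−1)^0·+1^-4·+1^0 = +1.
(a,b)_5: α=4, u≡4; β=0, v≡1 (mod 5); (4|5)=+1, (1|5)=+1; sign (−1)^0·+1^0·+1^4 = +1.
(a,b)_3: α=2, u≡2; β=10, v≡2 (mod 3); (2|3)=-1, (2|3)=-1; sign (−1)^0·-1^10·-1^2 = +1.
(a,b)_11: α=3, u≡9; β=7, v≡5 (mod 11); (9|11)=+1, (5|11)=+1; sign (−1)^1·+1^7·+1^3 = -1.
(11, 11 / ℚ) ramifies at {2, 11}: a division algebra.

[2, 11]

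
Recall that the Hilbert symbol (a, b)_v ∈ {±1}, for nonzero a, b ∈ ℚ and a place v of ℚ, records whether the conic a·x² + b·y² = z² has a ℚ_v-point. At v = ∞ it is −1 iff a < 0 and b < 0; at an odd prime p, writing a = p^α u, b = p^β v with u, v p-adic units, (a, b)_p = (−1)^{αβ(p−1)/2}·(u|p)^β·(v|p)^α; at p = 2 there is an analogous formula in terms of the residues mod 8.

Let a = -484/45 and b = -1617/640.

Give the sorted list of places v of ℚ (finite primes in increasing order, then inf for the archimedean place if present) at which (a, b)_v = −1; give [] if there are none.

[11, inf]

Mod squares: a ≡ -5, b ≡ -330. Check v ∈ {∞, 2, 3, 5, 7, 11}.
v=3: a=3^-2·(≡1), b=3^1·(≡1) mod 3; (1|3)=+1, (1|3)=+1; (−1)^{-2·1·1}·(+1)^1·(+1)^-2 = +1.
v=7: a=7^0·(≡2), b=7^2·(≡3) mod 7; (2|7)=+1, (3|7)=-1; (−1)^{0·2·3}·(+1)^2·(-1)^0 = +1.
v=5: a=5^-1·(≡4), b=5^-1·(≡1) mod 5; (4|5)=+1, (1|5)=+1; (−1)^{-1·-1·2}·(+1)^-1·(+1)^-1 = +1.
v=2: v_2(a)=2, v_2(b)=-7; units ≡ 3, 3 (mod 8); ε·ε+αω+βω = 1·1+2·1+-7·1 ≡ 0  ⇒  (a,b)_2 = +1.
v=11: a=11^2·(≡7), b=11^1·(≡9) mod 11; (7|11)=-1, (9|11)=+1; (−1)^{2·1·5}·(-1)^1·(+1)^2 = -1.
v=∞: -5 < 0 and -330 < 0  ⇒  (a,b)_∞ = -1.
|Ram(-5, -330)| = 2, even; anisotropic at {11, ∞}.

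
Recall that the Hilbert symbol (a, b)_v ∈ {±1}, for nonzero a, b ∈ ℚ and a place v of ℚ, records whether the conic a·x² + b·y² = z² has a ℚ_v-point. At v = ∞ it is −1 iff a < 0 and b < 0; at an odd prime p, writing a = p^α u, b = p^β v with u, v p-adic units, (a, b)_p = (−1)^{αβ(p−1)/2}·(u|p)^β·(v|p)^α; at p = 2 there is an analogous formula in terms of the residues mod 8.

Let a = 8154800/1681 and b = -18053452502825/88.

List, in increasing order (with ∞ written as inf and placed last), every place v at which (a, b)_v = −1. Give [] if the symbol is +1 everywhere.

Mod squares: a ≡ 20387, b ≡ -19657286. Check v ∈ {∞, 2, 5, 11, 19, 29, 31, 37, 41}.
v=37: a=37^1·(≡11), b=37^1·(≡24) mod 37; (11|37)=+1, (24|37)=-1; (−1)^{1·1·18}·(+1)^1·(-1)^1 = -1.
v=5: a=5^2·(≡2), b=5^2·(≡4) mod 5; (2|5)=-1, (4|5)=+1; (−1)^{2·2·2}·(-1)^2·(+1)^2 = +1.
v=11: a=11^0·(≡3), b=11^-1·(≡1) mod 11; (3|11)=+1, (1|11)=+1; (−1)^{0·-1·5}·(+1)^-1·(+1)^0 = +1.
v=2: v_2(a)=4, v_2(b)=-3; units ≡ 3, 5 (mod 8); ε·ε+αω+βω = 1·0+4·1+-3·1 ≡ 1  ⇒  (a,b)_2 = -1.
v=41: a=41^-2·(≡23), b=41^1·(≡36) mod 41; (23|41)=+1, (36|41)=+1; (−1)^{-2·1·20}·(+1)^1·(+1)^-2 = +1.
v=19: a=19^1·(≡1), b=19^1·(≡2) mod 19; (1|19)=+1, (2|19)=-1; (−1)^{1·1·9}·(+1)^1·(-1)^1 = +1.
v=31: a=31^0·(≡18), b=31^3·(≡15) mod 31; (18|31)=+1, (15|31)=-1; (−1)^{0·3·15}·(+1)^3·(-1)^0 = +1.
v=29: a=29^1·(≡13), b=29^2·(≡20) mod 29; (13|29)=+1, (20|29)=+1; (−1)^{1·2·14}·(+1)^2·(+1)^1 = +1.
v=∞: 20387 > 0 and -19657286 < 0  ⇒  (a,b)_∞ = +1.
|Ram(20387, -19657286)| = 2, even; anisotropic at {2, 37}.

[2, 37]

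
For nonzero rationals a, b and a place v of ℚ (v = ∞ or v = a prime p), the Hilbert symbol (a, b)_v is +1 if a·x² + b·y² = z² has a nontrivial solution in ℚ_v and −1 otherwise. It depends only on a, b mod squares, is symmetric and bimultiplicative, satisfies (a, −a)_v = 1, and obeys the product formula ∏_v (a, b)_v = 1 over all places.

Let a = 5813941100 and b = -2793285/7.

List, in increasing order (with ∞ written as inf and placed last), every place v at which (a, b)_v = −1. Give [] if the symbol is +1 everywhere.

[3, 11]

(a, b) ≡ (11, -1995) mod (ℚ^×)²; places V = {2, 3, 5, 7, 11, 19, ∞}.
(a,b)_2: α=2, β=0; u≡3, v≡5 (mod 8); ε(u)ε(v)=1·0, αω(v)=2·1, βω(u)=0·1; sum ≡ 0  ⇒  +1.
(a,b)_7: α=0, u≡2; β=-1, v≡2 (mod 7); (2|7)=+1, (2|7)=+1; sign (−1)^0·+1^-1·+1^0 = +1.
(a,b)_∞: sgn(11)=+, sgn(-1995)=−, so +1.
(a,b)_11: α=5, u≡9; β=2, v≡10 (mod 11); (9|11)=+1, (10|11)=-1; sign (−1)^0·+1^2·-1^5 = -1.
(a,b)_5: α=2, u≡4; β=1, v≡4 (mod 5); (4|5)=+1, (4|5)=+1; sign (−1)^0·+1^1·+1^2 = +1.
(a,b)_3: α=0, u≡2; β=5, v≡1 (mod 3); (2|3)=-1, (1|3)=+1; sign (−1)^0·-1^5·+1^0 = -1.
(a,b)_19: α=2, u≡16; β=1, v≡1 (mod 19); (16|19)=+1, (1|19)=+1; sign (−1)^0·+1^1·+1^2 = +1.
(11, -1995 / ℚ) ramifies at {3, 11}: a division algebra.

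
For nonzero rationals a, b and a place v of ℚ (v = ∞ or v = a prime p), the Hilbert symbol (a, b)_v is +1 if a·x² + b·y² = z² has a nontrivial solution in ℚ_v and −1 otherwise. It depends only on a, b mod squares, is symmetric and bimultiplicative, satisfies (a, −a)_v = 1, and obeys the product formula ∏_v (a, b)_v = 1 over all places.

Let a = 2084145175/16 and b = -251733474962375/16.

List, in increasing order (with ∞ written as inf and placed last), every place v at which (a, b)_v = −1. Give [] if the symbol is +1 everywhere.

(a, b) ≡ (7, -17255) mod (ℚ^×)²; places V = {2, 5, 7, 17, 29, ∞}.
(a,b)_2: α=-4, β=-4; u≡7, v≡1 (mod 8); ε(u)ε(v)=1·0, αω(v)=-4·0, βω(u)=-4·0; sum ≡ 0  ⇒  +1.
(a,b)_∞: sgn(7)=+, sgn(-17255)=−, so +1.
(a,b)_5: α=2, u≡2; β=3, v≡1 (mod 5); (2|5)=-1, (1|5)=+1; sign (−1)^0·-1^3·+1^2 = -1.
(a,b)_17: α=2, u≡12; β=3, v≡12 (mod 17); (12|17)=-1, (12|17)=-1; sign (−1)^0·-1^3·-1^2 = -1.
(a,b)_7: α=3, u≡4; β=5, v≡3 (mod 7); (4|7)=+1, (3|7)=-1; sign (−1)^1·+1^5·-1^3 = +1.
(a,b)_29: α=2, u≡6; β=3, v≡8 (mod 29); (6|29)=+1, (8|29)=-1; sign (−1)^0·+1^3·-1^2 = +1.
(7, -17255 / ℚ) ramifies at {5, 17}: a division algebra.

[5, 17]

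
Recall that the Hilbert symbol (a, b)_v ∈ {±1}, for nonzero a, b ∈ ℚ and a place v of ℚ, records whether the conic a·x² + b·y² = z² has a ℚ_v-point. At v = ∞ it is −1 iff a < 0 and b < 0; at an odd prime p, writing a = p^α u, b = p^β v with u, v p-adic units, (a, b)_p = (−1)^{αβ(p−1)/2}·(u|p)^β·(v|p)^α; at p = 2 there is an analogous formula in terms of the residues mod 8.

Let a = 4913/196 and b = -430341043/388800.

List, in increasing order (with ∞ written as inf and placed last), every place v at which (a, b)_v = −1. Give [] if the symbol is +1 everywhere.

Mod squares: a ≡ 17, b ≡ -561. Check v ∈ {∞, 2, 3, 5, 7, 11, 17, 37, 41}.
v=2: v_2(a)=-2, v_2(b)=-6; units ≡ 1, 7 (mod 8); ε·ε+αω+βω = 0·1+-2·0+-6·0 ≡ 0  ⇒  (a,b)_2 = +1.
v=11: a=11^0·(≡2), b=11^1·(≡1) mod 11; (2|11)=-1, (1|11)=+1; (−1)^{0·1·5}·(-1)^1·(+1)^0 = -1.
v=17: a=17^3·(≡2), b=17^1·(≡13) mod 17; (2|17)=+1, (13|17)=+1; (−1)^{3·1·8}·(+1)^1·(+1)^3 = +1.
v=41: a=41^0·(≡19), b=41^2·(≡27) mod 41; (19|41)=-1, (27|41)=-1; (−1)^{0·2·20}·(-1)^2·(-1)^0 = +1.
v=5: a=5^0·(≡3), b=5^-2·(≡1) mod 5; (3|5)=-1, (1|5)=+1; (−1)^{0·-2·2}·(-1)^-2·(+1)^0 = +1.
v=37: a=37^0·(≡6), b=37^2·(≡29) mod 37; (6|37)=-1, (29|37)=-1; (−1)^{0·2·18}·(-1)^2·(-1)^0 = +1.
v=∞: 17 > 0 and -561 < 0  ⇒  (a,b)_∞ = +1.
v=7: a=7^-2·(≡5), b=7^0·(≡6) mod 7; (5|7)=-1, (6|7)=-1; (−1)^{-2·0·3}·(-1)^0·(-1)^-2 = +1.
v=3: a=3^0·(≡2), b=3^-5·(≡2) mod 3; (2|3)=-1, (2|3)=-1; (−1)^{0·-5·1}·(-1)^-5·(-1)^0 = -1.
Ram(17, -561) = {3, 11}; no ℚ_3-point on the conic.

[3, 11]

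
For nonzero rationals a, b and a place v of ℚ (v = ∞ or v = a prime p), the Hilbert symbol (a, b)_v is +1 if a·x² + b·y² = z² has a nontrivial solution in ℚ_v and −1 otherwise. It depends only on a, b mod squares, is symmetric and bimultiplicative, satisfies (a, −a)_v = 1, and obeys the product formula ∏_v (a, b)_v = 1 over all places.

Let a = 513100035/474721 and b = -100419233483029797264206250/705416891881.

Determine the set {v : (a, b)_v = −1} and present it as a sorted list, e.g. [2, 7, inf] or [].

Mod squares: a ≡ 33915, b ≡ -570. Check v ∈ {∞, 2, 3, 5, 7, 13, 17, 19, 23, 41, 53}.
v=3: a=3^3·(≡1), b=3^11·(≡2) mod 3; (1|3)=+1, (2|3)=-1; (−1)^{3·11·1}·(+1)^11·(-1)^3 = +1.
v=7: a=7^1·(≡1), b=7^6·(≡2) mod 7; (1|7)=+1, (2|7)=+1; (−1)^{1·6·3}·(+1)^6·(+1)^1 = +1.
v=53: a=53^-2·(≡41), b=53^-4·(≡43) mod 53; (41|53)=-1, (43|53)=+1; (−1)^{-2·-4·26}·(-1)^-4·(+1)^-2 = +1.
v=41: a=41^2·(≡37), b=41^2·(≡1) mod 41; (37|41)=+1, (1|41)=+1; (−1)^{2·2·20}·(+1)^2·(+1)^2 = +1.
v=∞: 33915 > 0 and -570 < 0  ⇒  (a,b)_∞ = +1.
v=17: a=17^1·(≡10), b=17^6·(≡9) mod 17; (10|17)=-1, (9|17)=+1; (−1)^{1·6·8}·(-1)^6·(+1)^1 = +1.
v=5: a=5^1·(≡2), b=5^5·(≡4) mod 5; (2|5)=-1, (4|5)=+1; (−1)^{1·5·2}·(-1)^5·(+1)^1 = -1.
v=19: a=19^1·(≡15), b=19^1·(≡18) mod 19; (15|19)=-1, (18|19)=-1; (−1)^{1·1·9}·(-1)^1·(-1)^1 = -1.
v=13: a=13^-2·(≡6), b=13^-2·(≡6) mod 13; (6|13)=-1, (6|13)=-1; (−1)^{-2·-2·6}·(-1)^-2·(-1)^-2 = +1.
v=2: v_2(a)=0, v_2(b)=1; units ≡ 3, 3 (mod 8); ε·ε+αω+βω = 1·1+0·1+1·1 ≡ 0  ⇒  (a,b)_2 = +1.
v=23: a=23^0·(≡4), b=23^-2·(≡14) mod 23; (4|23)=+1, (14|23)=-1; (−1)^{0·-2·11}·(+1)^-2·(-1)^0 = +1.
Ram(33915, -570) = {5, 19}; no ℚ_5-point on the conic.

[5, 19]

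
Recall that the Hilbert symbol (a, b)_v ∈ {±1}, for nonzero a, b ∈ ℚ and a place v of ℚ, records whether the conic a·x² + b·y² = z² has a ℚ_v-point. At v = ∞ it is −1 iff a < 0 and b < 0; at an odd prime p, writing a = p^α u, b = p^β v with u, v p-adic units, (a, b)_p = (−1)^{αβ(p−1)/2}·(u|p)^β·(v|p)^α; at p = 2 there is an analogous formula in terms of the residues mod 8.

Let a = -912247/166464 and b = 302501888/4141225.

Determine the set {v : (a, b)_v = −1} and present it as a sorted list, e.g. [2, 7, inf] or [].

[7, 19]

Mod squares: a ≡ -7, b ≡ 437. Check v ∈ {∞, 2, 3, 5, 7, 11, 13, 17, 19, 23, 37}.
v=5: a=5^0·(≡2), b=5^-2·(≡2) mod 5; (2|5)=-1, (2|5)=-1; (−1)^{0·-2·2}·(-1)^-2·(-1)^0 = +1.
v=37: a=37^0·(≡25), b=37^-2·(≡30) mod 37; (25|37)=+1, (30|37)=+1; (−1)^{0·-2·18}·(+1)^-2·(+1)^0 = +1.
v=13: a=13^0·(≡11), b=13^2·(≡6) mod 13; (11|13)=-1, (6|13)=-1; (−1)^{0·2·6}·(-1)^2·(-1)^0 = +1.
v=11: a=11^0·(≡5), b=11^-2·(≡10) mod 11; (5|11)=+1, (10|11)=-1; (−1)^{0·-2·5}·(+1)^-2·(-1)^0 = +1.
v=7: a=7^1·(≡3), b=7^0·(≡6) mod 7; (3|7)=-1, (6|7)=-1; (−1)^{1·0·3}·(-1)^0·(-1)^1 = -1.
v=2: v_2(a)=-6, v_2(b)=12; units ≡ 1, 5 (mod 8); ε·ε+αω+βω = 0·0+-6·1+12·0 ≡ 0  ⇒  (a,b)_2 = +1.
v=∞: -7 < 0 and 437 > 0  ⇒  (a,b)_∞ = +1.
v=23: a=23^0·(≡9), b=23^1·(≡20) mod 23; (9|23)=+1, (20|23)=-1; (−1)^{0·1·11}·(+1)^1·(-1)^0 = +1.
v=17: a=17^-2·(≡5), b=17^0·(≡10) mod 17; (5|17)=-1, (10|17)=-1; (−1)^{-2·0·8}·(-1)^0·(-1)^-2 = +1.
v=19: a=19^4·(≡10), b=19^1·(≡16) mod 19; (10|19)=-1, (16|19)=+1; (−1)^{4·1·9}·(-1)^1·(+1)^4 = -1.
v=3: a=3^-2·(≡2), b=3^0·(≡2) mod 3; (2|3)=-1, (2|3)=-1; (−1)^{-2·0·1}·(-1)^0·(-1)^-2 = +1.
(-7, 437 / ℚ) ramifies at {7, 19}: a division algebra.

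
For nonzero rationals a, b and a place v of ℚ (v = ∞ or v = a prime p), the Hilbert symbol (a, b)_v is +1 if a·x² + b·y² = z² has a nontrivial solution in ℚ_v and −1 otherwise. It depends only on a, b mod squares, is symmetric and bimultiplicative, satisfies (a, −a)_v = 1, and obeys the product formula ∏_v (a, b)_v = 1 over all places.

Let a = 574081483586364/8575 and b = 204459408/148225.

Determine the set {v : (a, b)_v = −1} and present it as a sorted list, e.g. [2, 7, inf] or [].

(a, b) ≡ (1390753, 17) mod (ℚ^×)²; places V = {2, 3, 5, 7, 11, 13, 17, 29, 31, ∞}.
(a,b)_13: α=1, u≡1; β=0, v≡3 (mod 13); (1|13)=+1, (3|13)=+1; sign (−1)^0·+1^0·+1^1 = +1.
(a,b)_11: α=0, u≡1; β=-2, v≡8 (mod 11); (1|11)=+1, (8|11)=-1; sign (−1)^0·+1^-2·-1^0 = +1.
(a,b)_5: α=-2, u≡3; β=-2, v≡2 (mod 5); (3|5)=-1, (2|5)=-1; sign (−1)^0·-1^-2·-1^-2 = +1.
(a,b)_7: α=-3, u≡3; β=-2, v≡6 (mod 7); (3|7)=-1, (6|7)=-1; sign (−1)^0·-1^-2·-1^-3 = -1.
(a,b)_2: α=2, β=4; u≡1, v≡1 (mod 8); ε(u)ε(v)=0·0, αω(v)=2·0, βω(u)=4·0; sum ≡ 0  ⇒  +1.
(a,b)_17: α=5, u≡6; β=5, v≡4 (mod 17); (6|17)=-1, (4|17)=+1; sign (−1)^0·-1^5·+1^5 = -1.
(a,b)_∞: sgn(1390753)=+, sgn(17)=+, so +1.
(a,b)_29: α=1, u≡4; β=0, v≡2 (mod 29); (4|29)=+1, (2|29)=-1; sign (−1)^0·+1^0·-1^1 = -1.
(a,b)_31: α=3, u≡13; β=0, v≡15 (mod 31); (13|31)=-1, (15|31)=-1; sign (−1)^0·-1^0·-1^3 = -1.
(a,b)_3: α=2, u≡1; β=2, v≡2 (mod 3); (1|3)=+1, (2|3)=-1; sign (−1)^0·+1^2·-1^2 = +1.
(1390753, 17 / ℚ) ramifies at {7, 17, 29, 31}: a division algebra.

[7, 17, 29, 31]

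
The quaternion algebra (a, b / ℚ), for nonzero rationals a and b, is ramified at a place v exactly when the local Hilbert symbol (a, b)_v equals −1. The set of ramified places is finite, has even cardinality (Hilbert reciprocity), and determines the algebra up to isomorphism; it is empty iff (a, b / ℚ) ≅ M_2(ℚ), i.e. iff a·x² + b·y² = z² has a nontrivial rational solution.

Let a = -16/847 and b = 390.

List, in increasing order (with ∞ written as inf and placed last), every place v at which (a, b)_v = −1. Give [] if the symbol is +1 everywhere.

[3, 5, 7, 13]

(a, b) ≡ (-7, 390) mod (ℚ^×)²; places V = {2, 3, 5, 7, 11, 13, ∞}.
(a,b)_2: α=4, β=1; u≡1, v≡3 (mod 8); ε(u)ε(v)=0·1, αω(v)=4·1, βω(u)=1·0; sum ≡ 0  ⇒  +1.
(a,b)_3: α=0, u≡2; β=1, v≡1 (mod 3); (2|3)=-1, (1|3)=+1; sign (−1)^0·-1^1·+1^0 = -1.
(a,b)_11: α=-2, u≡4; β=0, v≡5 (mod 11); (4|11)=+1, (5|11)=+1; sign (−1)^0·+1^0·+1^-2 = +1.
(a,b)_5: α=0, u≡2; β=1, v≡3 (mod 5); (2|5)=-1, (3|5)=-1; sign (−1)^0·-1^1·-1^0 = -1.
(a,b)_13: α=0, u≡5; β=1, v≡4 (mod 13); (5|13)=-1, (4|13)=+1; sign (−1)^0·-1^1·+1^0 = -1.
(a,b)_∞: sgn(-7)=−, sgn(390)=+, so +1.
(a,b)_7: α=-1, u≡6; β=0, v≡5 (mod 7); (6|7)=-1, (5|7)=-1; sign (−1)^0·-1^0·-1^-1 = -1.
Ram(-7, 390) = {3, 5, 7, 13}; no ℚ_3-point on the conic.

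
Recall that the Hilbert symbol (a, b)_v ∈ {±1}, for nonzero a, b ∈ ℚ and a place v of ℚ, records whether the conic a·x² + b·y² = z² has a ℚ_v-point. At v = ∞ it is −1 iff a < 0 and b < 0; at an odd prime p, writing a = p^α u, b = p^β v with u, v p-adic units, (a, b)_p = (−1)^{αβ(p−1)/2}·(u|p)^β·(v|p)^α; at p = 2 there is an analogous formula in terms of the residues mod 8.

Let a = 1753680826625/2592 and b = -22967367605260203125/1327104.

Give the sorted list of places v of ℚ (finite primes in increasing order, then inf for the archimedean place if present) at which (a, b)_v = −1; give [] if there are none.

[2, 5]

Mod squares: a ≡ 130, b ≡ -77. Check v ∈ {∞, 2, 3, 5, 7, 11, 13, 19}.
v=∞: 130 > 0 and -77 < 0  ⇒  (a,b)_∞ = +1.
v=3: a=3^-4·(≡1), b=3^-4·(≡1) mod 3; (1|3)=+1, (1|3)=+1; (−1)^{-4·-4·1}·(+1)^-4·(+1)^-4 = +1.
v=2: v_2(a)=-5, v_2(b)=-14; units ≡ 1, 3 (mod 8); ε·ε+αω+βω = 0·1+-5·1+-14·0 ≡ 1  ⇒  (a,b)_2 = -1.
v=7: a=7^2·(≡1), b=7^5·(≡5) mod 7; (1|7)=+1, (5|7)=-1; (−1)^{2·5·3}·(+1)^5·(-1)^2 = +1.
v=11: a=11^0·(≡5), b=11^1·(≡3) mod 11; (5|11)=+1, (3|11)=+1; (−1)^{0·1·5}·(+1)^1·(+1)^0 = +1.
v=13: a=13^3·(≡1), b=13^2·(≡4) mod 13; (1|13)=+1, (4|13)=+1; (−1)^{3·2·6}·(+1)^2·(+1)^3 = +1.
v=5: a=5^3·(≡4), b=5^6·(≡3) mod 5; (4|5)=+1, (3|5)=-1; (−1)^{3·6·2}·(+1)^6·(-1)^3 = -1.
v=19: a=19^4·(≡1), b=19^6·(≡2) mod 19; (1|19)=+1, (2|19)=-1; (−1)^{4·6·9}·(+1)^6·(-1)^4 = +1.
|Ram(130, -77)| = 2, even; anisotropic at {2, 5}.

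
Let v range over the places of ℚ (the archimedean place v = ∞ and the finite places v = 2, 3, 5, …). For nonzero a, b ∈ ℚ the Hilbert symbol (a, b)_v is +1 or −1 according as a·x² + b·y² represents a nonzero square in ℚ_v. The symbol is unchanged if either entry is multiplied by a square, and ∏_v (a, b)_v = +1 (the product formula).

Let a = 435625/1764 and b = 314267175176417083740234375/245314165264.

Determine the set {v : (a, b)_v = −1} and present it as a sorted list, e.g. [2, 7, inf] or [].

(a, b) ≡ (697, 2787303) mod (ℚ^×)²; places V = {2, 3, 5, 7, 13, 17, 19, 31, 41, 43, ∞}.
(a,b)_19: α=0, u≡15; β=-4, v≡13 (mod 19); (15|19)=-1, (13|19)=-1; sign (−1)^0·-1^-4·-1^0 = +1.
(a,b)_41: α=1, u≡6; β=3, v≡8 (mod 41); (6|41)=-1, (8|41)=+1; sign (−1)^0·-1^3·+1^1 = -1.
(a,b)_7: α=-2, u≡1; β=-6, v≡2 (mod 7); (1|7)=+1, (2|7)=+1; sign (−1)^0·+1^-6·+1^-2 = +1.
(a,b)_17: α=1, u≡7; β=3, v≡5 (mod 17); (7|17)=-1, (5|17)=-1; sign (−1)^0·-1^3·-1^1 = +1.
(a,b)_3: α=-2, u≡1; β=3, v≡1 (mod 3); (1|3)=+1, (1|3)=+1; sign (−1)^0·+1^3·+1^-2 = +1.
(a,b)_13: α=0, u≡11; β=2, v≡4 (mod 13); (11|13)=-1, (4|13)=+1; sign (−1)^0·-1^2·+1^0 = +1.
(a,b)_2: α=-2, β=-4; u≡1, v≡7 (mod 8); ε(u)ε(v)=0·1, αω(v)=-2·0, βω(u)=-4·0; sum ≡ 0  ⇒  +1.
(a,b)_5: α=4, u≡3; β=16, v≡3 (mod 5); (3|5)=-1, (3|5)=-1; sign (−1)^0·-1^16·-1^4 = +1.
(a,b)_31: α=0, u≡6; β=1, v≡23 (mod 31); (6|31)=-1, (23|31)=-1; sign (−1)^0·-1^1·-1^0 = -1.
(a,b)_∞: sgn(697)=+, sgn(2787303)=+, so +1.
(a,b)_43: α=0, u≡35; β=1, v≡18 (mod 43); (35|43)=+1, (18|43)=-1; sign (−1)^0·+1^1·-1^0 = +1.
Ram(697, 2787303) = {31, 41}; no ℚ_31-point on the conic.

[31, 41]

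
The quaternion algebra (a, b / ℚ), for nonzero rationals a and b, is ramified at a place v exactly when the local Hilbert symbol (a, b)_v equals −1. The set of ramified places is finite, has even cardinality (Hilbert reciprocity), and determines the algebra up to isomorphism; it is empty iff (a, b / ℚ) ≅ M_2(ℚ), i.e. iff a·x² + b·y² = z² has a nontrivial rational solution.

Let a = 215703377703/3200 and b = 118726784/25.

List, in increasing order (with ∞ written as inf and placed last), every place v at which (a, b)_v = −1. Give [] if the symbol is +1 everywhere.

(a, b) ≡ (4890734, 1855106) mod (ℚ^×)²; places V = {2, 3, 5, 11, 29, 37, 43, 53, ∞}.
(a,b)_∞: sgn(4890734)=+, sgn(1855106)=+, so +1.
(a,b)_29: α=1, u≡11; β=0, v≡7 (mod 29); (11|29)=-1, (7|29)=+1; sign (−1)^0·-1^0·+1^1 = +1.
(a,b)_43: α=1, u≡30; β=1, v≡35 (mod 43); (30|43)=-1, (35|43)=+1; sign (−1)^1·-1^1·+1^1 = +1.
(a,b)_5: α=-2, u≡1; β=-2, v≡4 (mod 5); (1|5)=+1, (4|5)=+1; sign (−1)^0·+1^-2·+1^-2 = +1.
(a,b)_11: α=2, u≡8; β=1, v≡4 (mod 11); (8|11)=-1, (4|11)=+1; sign (−1)^0·-1^1·+1^2 = -1.
(a,b)_53: α=1, u≡22; β=1, v≡33 (mod 53); (22|53)=-1, (33|53)=-1; sign (−1)^0·-1^1·-1^1 = +1.
(a,b)_3: α=6, u≡2; β=0, v≡2 (mod 3); (2|3)=-1, (2|3)=-1; sign (−1)^0·-1^0·-1^6 = +1.
(a,b)_2: α=-7, β=7; u≡7, v≡1 (mod 8); ε(u)ε(v)=1·0, αω(v)=-7·0, βω(u)=7·0; sum ≡ 0  ⇒  +1.
(a,b)_37: α=1, u≡19; β=1, v≡21 (mod 37); (19|37)=-1, (21|37)=+1; sign (−1)^0·-1^1·+1^1 = -1.
Ram(4890734, 1855106) = {11, 37}; no ℚ_11-point on the conic.

[11, 37]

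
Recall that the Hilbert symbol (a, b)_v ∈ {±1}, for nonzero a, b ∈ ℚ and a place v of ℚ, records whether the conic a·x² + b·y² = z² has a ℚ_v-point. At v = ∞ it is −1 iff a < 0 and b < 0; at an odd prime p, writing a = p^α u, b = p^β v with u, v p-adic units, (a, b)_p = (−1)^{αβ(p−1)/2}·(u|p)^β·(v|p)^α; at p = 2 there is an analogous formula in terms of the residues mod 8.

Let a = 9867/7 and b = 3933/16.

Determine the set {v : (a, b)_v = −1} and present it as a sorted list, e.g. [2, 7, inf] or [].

Mod squares: a ≡ 69069, b ≡ 437. Check v ∈ {∞, 2, 3, 7, 11, 13, 19, 23}.
v=7: a=7^-1·(≡4), b=7^0·(≡3) mod 7; (4|7)=+1, (3|7)=-1; (−1)^{-1·0·3}·(+1)^0·(-1)^-1 = -1.
v=∞: 69069 > 0 and 437 > 0  ⇒  (a,b)_∞ = +1.
v=19: a=19^0·(≡9), b=19^1·(≡7) mod 19; (9|19)=+1, (7|19)=+1; (−1)^{0·1·9}·(+1)^1·(+1)^0 = +1.
v=11: a=11^1·(≡4), b=11^0·(≡10) mod 11; (4|11)=+1, (10|11)=-1; (−1)^{1·0·5}·(+1)^0·(-1)^1 = -1.
v=13: a=13^1·(≡10), b=13^0·(≡11) mod 13; (10|13)=+1, (11|13)=-1; (−1)^{1·0·6}·(+1)^0·(-1)^1 = -1.
v=23: a=23^1·(≡12), b=23^1·(≡15) mod 23; (12|23)=+1, (15|23)=-1; (−1)^{1·1·11}·(+1)^1·(-1)^1 = +1.
v=3: a=3^1·(≡1), b=3^2·(≡2) mod 3; (1|3)=+1, (2|3)=-1; (−1)^{1·2·1}·(+1)^2·(-1)^1 = -1.
v=2: v_2(a)=0, v_2(b)=-4; units ≡ 5, 5 (mod 8); ε·ε+αω+βω = 0·0+0·1+-4·1 ≡ 0  ⇒  (a,b)_2 = +1.
|Ram(69069, 437)| = 4, even; anisotropic at {3, 7, 11, 13}.

[3, 7, 11, 13]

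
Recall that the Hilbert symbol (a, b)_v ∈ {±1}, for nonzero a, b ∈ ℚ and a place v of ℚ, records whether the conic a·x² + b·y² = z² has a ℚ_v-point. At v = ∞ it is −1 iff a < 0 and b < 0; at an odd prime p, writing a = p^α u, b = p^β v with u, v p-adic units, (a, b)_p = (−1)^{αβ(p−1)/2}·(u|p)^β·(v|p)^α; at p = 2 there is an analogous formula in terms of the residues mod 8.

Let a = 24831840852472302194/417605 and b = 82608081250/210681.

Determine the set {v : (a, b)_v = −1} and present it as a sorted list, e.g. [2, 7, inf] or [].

(a, b) ≡ (8170, 366130) mod (ℚ^×)²; places V = {2, 3, 5, 7, 13, 17, 19, 37, 41, 43, 47, ∞}.
(a,b)_13: α=2, u≡5; β=0, v≡2 (mod 13); (5|13)=-1, (2|13)=-1; sign (−1)^0·-1^0·-1^2 = +1.
(a,b)_19: α=3, u≡14; β=3, v≡16 (mod 19); (14|19)=-1, (16|19)=+1; sign (−1)^1·-1^3·+1^3 = +1.
(a,b)_37: α=2, u≡16; β=0, v≡32 (mod 37); (16|37)=+1, (32|37)=-1; sign (−1)^0·+1^0·-1^2 = +1.
(a,b)_43: α=1, u≡37; β=0, v≡19 (mod 43); (37|43)=-1, (19|43)=-1; sign (−1)^0·-1^0·-1^1 = -1.
(a,b)_17: α=-4, u≡10; β=-2, v≡8 (mod 17); (10|17)=-1, (8|17)=+1; sign (−1)^0·-1^-2·+1^-4 = +1.
(a,b)_47: α=2, u≡22; β=1, v≡15 (mod 47); (22|47)=-1, (15|47)=-1; sign (−1)^0·-1^1·-1^2 = -1.
(a,b)_7: α=2, u≡4; β=0, v≡1 (mod 7); (4|7)=+1, (1|7)=+1; sign (−1)^0·+1^0·+1^2 = +1.
(a,b)_∞: sgn(8170)=+, sgn(366130)=+, so +1.
(a,b)_3: α=0, u≡1; β=-6, v≡1 (mod 3); (1|3)=+1, (1|3)=+1; sign (−1)^0·+1^-6·+1^0 = +1.
(a,b)_41: α=2, u≡28; β=1, v≡10 (mod 41); (28|41)=-1, (10|41)=+1; sign (−1)^0·-1^1·+1^2 = -1.
(a,b)_2: α=1, β=1; u≡5, v≡1 (mod 8); ε(u)ε(v)=0·0, αω(v)=1·0, βω(u)=1·1; sum ≡ 1  ⇒  -1.
(a,b)_5: α=-1, u≡4; β=5, v≡1 (mod 5); (4|5)=+1, (1|5)=+1; sign (−1)^0·+1^5·+1^-1 = +1.
|Ram(8170, 366130)| = 4, even; anisotropic at {2, 41, 43, 47}.

[2, 41, 43, 47]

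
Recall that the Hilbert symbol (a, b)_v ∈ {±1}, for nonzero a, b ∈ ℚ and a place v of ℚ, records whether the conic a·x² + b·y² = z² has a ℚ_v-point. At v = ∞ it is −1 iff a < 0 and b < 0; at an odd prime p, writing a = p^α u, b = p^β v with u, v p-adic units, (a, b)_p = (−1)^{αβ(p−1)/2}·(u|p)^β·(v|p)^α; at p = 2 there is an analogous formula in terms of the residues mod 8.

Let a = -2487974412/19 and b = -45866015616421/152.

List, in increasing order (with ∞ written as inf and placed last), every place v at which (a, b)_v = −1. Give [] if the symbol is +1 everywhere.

Mod squares: a ≡ -57, b ≡ -49742. Check v ∈ {∞, 2, 3, 7, 11, 13, 17, 19}.
v=2: v_2(a)=2, v_2(b)=-3; units ≡ 7, 1 (mod 8); ε·ε+αω+βω = 1·0+2·0+-3·0 ≡ 0  ⇒  (a,b)_2 = +1.
v=13: a=13^0·(≡2), b=13^2·(≡1) mod 13; (2|13)=-1, (1|13)=+1; (−1)^{0·2·6}·(-1)^2·(+1)^0 = +1.
v=11: a=11^4·(≡5), b=11^5·(≡6) mod 11; (5|11)=+1, (6|11)=-1; (−1)^{4·5·5}·(+1)^5·(-1)^4 = +1.
v=17: a=17^2·(≡14), b=17^3·(≡4) mod 17; (14|17)=-1, (4|17)=+1; (−1)^{2·3·8}·(-1)^3·(+1)^2 = -1.
v=∞: -57 < 0 and -49742 < 0  ⇒  (a,b)_∞ = -1.
v=19: a=19^-1·(≡6), b=19^-1·(≡5) mod 19; (6|19)=+1, (5|19)=+1; (−1)^{-1·-1·9}·(+1)^-1·(+1)^-1 = -1.
v=7: a=7^2·(≡6), b=7^3·(≡6) mod 7; (6|7)=-1, (6|7)=-1; (−1)^{2·3·3}·(-1)^3·(-1)^2 = -1.
v=3: a=3^1·(≡2), b=3^0·(≡1) mod 3; (2|3)=-1, (1|3)=+1; (−1)^{1·0·1}·(-1)^0·(+1)^1 = +1.
(-57, -49742 / ℚ) ramifies at {7, 17, 19, ∞}: a division algebra.

[7, 17, 19, inf]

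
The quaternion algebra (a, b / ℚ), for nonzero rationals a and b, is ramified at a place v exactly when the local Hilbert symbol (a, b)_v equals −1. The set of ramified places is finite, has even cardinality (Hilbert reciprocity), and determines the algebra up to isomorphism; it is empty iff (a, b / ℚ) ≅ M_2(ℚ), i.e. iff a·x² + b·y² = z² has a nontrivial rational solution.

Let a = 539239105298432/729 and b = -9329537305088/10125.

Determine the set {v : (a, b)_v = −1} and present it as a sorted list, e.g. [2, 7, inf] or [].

[5, 11]

Mod squares: a ≡ 2, b ≡ -13090. Check v ∈ {∞, 2, 3, 5, 7, 11, 13, 17, 41}.
v=41: a=41^0·(≡33), b=41^2·(≡30) mod 41; (33|41)=+1, (30|41)=-1; (−1)^{0·2·20}·(+1)^2·(-1)^0 = +1.
v=2: v_2(a)=17, v_2(b)=9; units ≡ 1, 7 (mod 8); ε·ε+αω+βω = 0·1+17·0+9·0 ≡ 0  ⇒  (a,b)_2 = +1.
v=17: a=17^2·(≡16), b=17^1·(≡14) mod 17; (16|17)=+1, (14|17)=-1; (−1)^{2·1·8}·(+1)^1·(-1)^2 = +1.
v=∞: 2 > 0 and -13090 < 0  ⇒  (a,b)_∞ = +1.
v=3: a=3^-6·(≡2), b=3^-4·(≡2) mod 3; (2|3)=-1, (2|3)=-1; (−1)^{-6·-4·1}·(-1)^-4·(-1)^-6 = +1.
v=11: a=11^2·(≡6), b=11^1·(≡3) mod 11; (6|11)=-1, (3|11)=+1; (−1)^{2·1·5}·(-1)^1·(+1)^2 = -1.
v=13: a=13^0·(≡6), b=13^2·(≡3) mod 13; (6|13)=-1, (3|13)=+1; (−1)^{0·2·6}·(-1)^2·(+1)^0 = +1.
v=7: a=7^6·(≡2), b=7^3·(≡3) mod 7; (2|7)=+1, (3|7)=-1; (−1)^{6·3·3}·(+1)^3·(-1)^6 = +1.
v=5: a=5^0·(≡3), b=5^-3·(≡2) mod 5; (3|5)=-1, (2|5)=-1; (−1)^{0·-3·2}·(-1)^-3·(-1)^0 = -1.
(2, -13090 / ℚ) ramifies at {5, 11}: a division algebra.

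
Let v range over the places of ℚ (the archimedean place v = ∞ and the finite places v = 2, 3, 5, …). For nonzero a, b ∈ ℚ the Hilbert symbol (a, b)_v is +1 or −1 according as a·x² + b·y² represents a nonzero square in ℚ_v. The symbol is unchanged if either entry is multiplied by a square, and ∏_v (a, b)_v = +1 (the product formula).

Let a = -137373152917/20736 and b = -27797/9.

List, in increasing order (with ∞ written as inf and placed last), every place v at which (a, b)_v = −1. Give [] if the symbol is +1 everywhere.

Mod squares: a ≡ -16588957, b ≡ -77. Check v ∈ {∞, 2, 3, 7, 11, 13, 17, 19, 23, 29}.
v=13: a=13^2·(≡11), b=13^0·(≡4) mod 13; (11|13)=-1, (4|13)=+1; (−1)^{2·0·6}·(-1)^0·(+1)^2 = +1.
v=17: a=17^1·(≡2), b=17^0·(≡13) mod 17; (2|17)=+1, (13|17)=+1; (−1)^{1·0·8}·(+1)^0·(+1)^1 = +1.
v=23: a=23^1·(≡14), b=23^0·(≡19) mod 23; (14|23)=-1, (19|23)=-1; (−1)^{1·0·11}·(-1)^0·(-1)^1 = -1.
v=11: a=11^1·(≡7), b=11^1·(≡4) mod 11; (7|11)=-1, (4|11)=+1; (−1)^{1·1·5}·(-1)^1·(+1)^1 = +1.
v=∞: -16588957 < 0 and -77 < 0  ⇒  (a,b)_∞ = -1.
v=3: a=3^-4·(≡2), b=3^-2·(≡1) mod 3; (2|3)=-1, (1|3)=+1; (−1)^{-4·-2·1}·(-1)^-2·(+1)^-4 = +1.
v=29: a=29^1·(≡17), b=29^0·(≡8) mod 29; (17|29)=-1, (8|29)=-1; (−1)^{1·0·14}·(-1)^0·(-1)^1 = -1.
v=7: a=7^3·(≡3), b=7^1·(≡6) mod 7; (3|7)=-1, (6|7)=-1; (−1)^{3·1·3}·(-1)^1·(-1)^3 = -1.
v=19: a=19^1·(≡1), b=19^2·(≡2) mod 19; (1|19)=+1, (2|19)=-1; (−1)^{1·2·9}·(+1)^2·(-1)^1 = -1.
v=2: v_2(a)=-8, v_2(b)=0; units ≡ 3, 3 (mod 8); ε·ε+αω+βω = 1·1+-8·1+0·1 ≡ 1  ⇒  (a,b)_2 = -1.
(-16588957, -77 / ℚ) ramifies at {2, 7, 19, 23, 29, ∞}: a division algebra.

[2, 7, 19, 23, 29, inf]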